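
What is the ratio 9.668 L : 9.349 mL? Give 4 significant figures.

1034

(9.668) / (9.349 × 10⁻³) = 1.0341 × 10³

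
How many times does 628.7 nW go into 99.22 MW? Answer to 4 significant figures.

157800000000000

(99.22 × 10^6) / (628.7 × 10^-9) = 0.15782 × 10^15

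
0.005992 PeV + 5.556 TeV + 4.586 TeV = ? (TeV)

16.134 TeV

In TeV:
  0.005992 PeV = 0.005992e3 TeV = 5.992
  5.556 TeV → 5.556
  4.586 TeV → 4.586
Sum: 5.992 + 5.556 + 4.586 = 16.134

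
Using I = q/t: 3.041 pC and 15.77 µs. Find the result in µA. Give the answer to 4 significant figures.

(3.041 × 10⁻¹²) / (15.77 × 10⁻⁶) = 0.192834 × 10⁻⁶ A

0.1928 µA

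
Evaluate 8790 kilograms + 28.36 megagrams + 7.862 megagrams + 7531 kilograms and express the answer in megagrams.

52.543 megagrams

In megagrams:
  8790 kilograms = 8790 × 10^-3 megagrams = 8.79
  28.36 megagrams → 28.36
  7.862 megagrams → 7.862
  7531 kilograms = 7531 × 10^-3 megagrams = 7.531
Sum: 8.79 + 28.36 + 7.862 + 7.531 = 52.543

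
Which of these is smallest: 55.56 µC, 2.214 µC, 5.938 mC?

2.214 µC

55.56 µC = 0.00005556 C
2.214 µC = 0.000002214 C
5.938 mC = 0.005938 C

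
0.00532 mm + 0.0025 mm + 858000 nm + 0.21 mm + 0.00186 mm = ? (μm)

1077.68 μm

In μm:
  0.00532 mm = 0.00532 × 10^3 μm = 5.32
  0.0025 mm = 0.0025 × 10^3 μm = 2.5
  858000 nm = 858000 × 10^-3 μm = 858
  0.21 mm = 0.21 × 10^3 μm = 210
  0.00186 mm = 0.00186 × 10^3 μm = 1.86
Sum: 5.32 + 2.5 + 858 + 210 + 1.86 = 1077.68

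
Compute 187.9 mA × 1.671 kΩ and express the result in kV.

0.3139809 kV

187.9 × 10⁻³ × 1.671 × 10³ = 313.9809 V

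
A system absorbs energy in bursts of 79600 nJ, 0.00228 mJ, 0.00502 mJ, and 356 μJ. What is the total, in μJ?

442.9 μJ

In μJ:
  79600 nJ = 79600 × 10⁻³ μJ = 79.6
  0.00228 mJ = 0.00228 × 10³ μJ = 2.28
  0.00502 mJ = 0.00502 × 10³ μJ = 5.02
  356 μJ → 356
Sum: 79.6 + 2.28 + 5.02 + 356 = 442.9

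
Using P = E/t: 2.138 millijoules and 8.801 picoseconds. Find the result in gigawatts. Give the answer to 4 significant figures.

(2.138e-3) / (8.801e-12) = 0.242927e9 W

0.2429 gigawatts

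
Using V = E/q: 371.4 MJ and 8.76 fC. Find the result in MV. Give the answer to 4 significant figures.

42400000000000000 MV

(371.4 × 10^6) / (8.76 × 10^-15) = 42.3973 × 10^21 V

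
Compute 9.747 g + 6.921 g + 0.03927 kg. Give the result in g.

In g:
  9.747 g → 9.747
  6.921 g → 6.921
  0.03927 kg = 0.03927 × 10^3 g = 39.27
Sum: 9.747 + 6.921 + 39.27 = 55.938

55.938 g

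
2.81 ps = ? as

2810000 as

pico = 10^-12, atto = 10^-18; factor is 10^6.
2.81 × 10^6 = 2810000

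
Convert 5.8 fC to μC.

femto = 10⁻¹⁵, micro = 10⁻⁶; factor is 10⁻⁹.
5.8 × 10⁻⁹ = 0.0000000058

0.0000000058 μC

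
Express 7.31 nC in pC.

7310 pC

nano = 1e-9, pico = 1e-12; factor is 1e3.
7.31 × 1e3 = 7310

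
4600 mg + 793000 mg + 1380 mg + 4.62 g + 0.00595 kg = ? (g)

809.55 g

In g:
  4600 mg = 4600 × 10⁻³ g = 4.6
  793000 mg = 793000 × 10⁻³ g = 793
  1380 mg = 1380 × 10⁻³ g = 1.38
  4.62 g → 4.62
  0.00595 kg = 0.00595 × 10³ g = 5.95
Sum: 4.6 + 793 + 1.38 + 4.62 + 5.95 = 809.55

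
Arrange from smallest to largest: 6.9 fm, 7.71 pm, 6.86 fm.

6.9 fm = 0.0000000000000069 m
7.71 pm = 0.00000000000771 m
6.86 fm = 0.00000000000000686 m

6.86 fm < 6.9 fm < 7.71 pm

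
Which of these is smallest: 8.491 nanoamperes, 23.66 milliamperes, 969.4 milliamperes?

8.491 nanoamperes

8.491 nanoamperes = 0.000000008491 amperes
23.66 milliamperes = 0.02366 amperes
969.4 milliamperes = 0.9694 amperes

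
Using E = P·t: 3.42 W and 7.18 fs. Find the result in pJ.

3.42 × 7.18 × 10⁻¹⁵ = 24.5556 × 10⁻¹⁵ J

0.0245556 pJ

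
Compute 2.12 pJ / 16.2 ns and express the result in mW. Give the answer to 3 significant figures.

(2.12 × 10⁻¹²) / (16.2 × 10⁻⁹) = 0.13086 × 10⁻³ W

0.131 mW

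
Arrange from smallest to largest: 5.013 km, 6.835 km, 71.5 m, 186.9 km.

5.013 km = 5013 m
6.835 km = 6835 m
71.5 m = 71.5 m
186.9 km = 186900 m

71.5 m < 5.013 km < 6.835 km < 186.9 km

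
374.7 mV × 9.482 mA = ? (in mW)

374.7 × 10^-3 × 9.482 × 10^-3 = 3552.9054 × 10^-6 W

3.5529054 mW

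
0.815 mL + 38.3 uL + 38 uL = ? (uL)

In uL:
  0.815 mL = 0.815 × 10^3 uL = 815
  38.3 uL → 38.3
  38 uL → 38
Sum: 815 + 38.3 + 38 = 891.3

891.3 uL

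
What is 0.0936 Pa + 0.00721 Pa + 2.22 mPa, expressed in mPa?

In mPa:
  0.0936 Pa = 0.0936e3 mPa = 93.6
  0.00721 Pa = 0.00721e3 mPa = 7.21
  2.22 mPa → 2.22
Sum: 93.6 + 7.21 + 2.22 = 103.03

103.03 mPa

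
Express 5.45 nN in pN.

nano = 1e-9, pico = 1e-12; factor is 1e3.
5.45 × 1e3 = 5450

5450 pN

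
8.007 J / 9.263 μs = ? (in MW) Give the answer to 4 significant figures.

0.8644 MW

(8.007) / (9.263e-6) = 0.864407e6 W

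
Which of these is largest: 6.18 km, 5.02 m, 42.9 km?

6.18 km = 6180 m
5.02 m = 5.02 m
42.9 km = 42900 m

42.9 km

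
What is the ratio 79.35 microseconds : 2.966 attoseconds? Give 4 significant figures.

(79.35e-6) / (2.966e-18) = 26.753e12

26750000000000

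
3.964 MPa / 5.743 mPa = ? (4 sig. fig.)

690200000

(3.964 × 10⁶) / (5.743 × 10⁻³) = 0.69023 × 10⁹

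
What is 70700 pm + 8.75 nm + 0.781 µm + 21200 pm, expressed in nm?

881.65 nm

In nm:
  70700 pm = 70700 × 10^-3 nm = 70.7
  8.75 nm → 8.75
  0.781 µm = 0.781 × 10^3 nm = 781
  21200 pm = 21200 × 10^-3 nm = 21.2
Sum: 70.7 + 8.75 + 781 + 21.2 = 881.65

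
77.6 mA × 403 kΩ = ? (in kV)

77.6 × 10⁻³ × 403 × 10³ = 31272.8 V

31.2728 kV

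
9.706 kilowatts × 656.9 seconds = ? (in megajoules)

9.706 × 10³ × 656.9 = 6375.8714 × 10³ J

6.3758714 megajoules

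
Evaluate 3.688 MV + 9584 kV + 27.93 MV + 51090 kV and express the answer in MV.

92.292 MV

In MV:
  3.688 MV → 3.688
  9584 kV = 9584 × 10^-3 MV = 9.584
  27.93 MV → 27.93
  51090 kV = 51090 × 10^-3 MV = 51.09
Sum: 3.688 + 9.584 + 27.93 + 51.09 = 92.292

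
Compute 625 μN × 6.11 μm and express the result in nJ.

625e-6 × 6.11e-6 = 3818.75e-12 J

3.81875 nJ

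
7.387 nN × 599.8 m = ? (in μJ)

7.387 × 10⁻⁹ × 599.8 = 4430.7226 × 10⁻⁹ J

4.4307226 μJ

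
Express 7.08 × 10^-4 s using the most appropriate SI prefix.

708 μs

= 708 × 10^-6 s; 10^-6 is micro.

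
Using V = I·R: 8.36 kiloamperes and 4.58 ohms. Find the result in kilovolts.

8.36 × 10^3 × 4.58 = 38.2888 × 10^3 V

38.2888 kilovolts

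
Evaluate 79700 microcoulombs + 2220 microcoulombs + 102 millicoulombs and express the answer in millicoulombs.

183.92 millicoulombs

In millicoulombs:
  79700 microcoulombs = 79700 × 10⁻³ millicoulombs = 79.7
  2220 microcoulombs = 2220 × 10⁻³ millicoulombs = 2.22
  102 millicoulombs → 102
Sum: 79.7 + 2.22 + 102 = 183.92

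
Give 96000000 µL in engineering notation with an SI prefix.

96 L

= 96 L; mantissa already in [1, 1000).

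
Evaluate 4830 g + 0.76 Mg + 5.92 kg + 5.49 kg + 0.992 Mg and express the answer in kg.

1768.24 kg

In kg:
  4830 g = 4830 × 10^-3 kg = 4.83
  0.76 Mg = 0.76 × 10^3 kg = 760
  5.92 kg → 5.92
  5.49 kg → 5.49
  0.992 Mg = 0.992 × 10^3 kg = 992
Sum: 4.83 + 760 + 5.92 + 5.49 + 992 = 1768.24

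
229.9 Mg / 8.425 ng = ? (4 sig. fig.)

27290000000000000

(229.9 × 10⁶) / (8.425 × 10⁻⁹) = 27.288 × 10¹⁵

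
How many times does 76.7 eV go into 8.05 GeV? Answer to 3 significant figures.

105000000

(8.05e9) / (76.7) = 0.105e9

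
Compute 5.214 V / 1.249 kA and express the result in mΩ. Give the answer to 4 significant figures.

4.175 mΩ

(5.214) / (1.249 × 10^3) = 4.17454 × 10^-3 Ω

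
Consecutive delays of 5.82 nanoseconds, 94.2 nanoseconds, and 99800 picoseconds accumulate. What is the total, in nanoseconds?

199.82 nanoseconds

In nanoseconds:
  5.82 nanoseconds → 5.82
  94.2 nanoseconds → 94.2
  99800 picoseconds = 99800 × 10⁻³ nanoseconds = 99.8
Sum: 5.82 + 94.2 + 99.8 = 199.82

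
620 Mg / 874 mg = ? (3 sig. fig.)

(620 × 10^6) / (874 × 10^-3) = 0.7094 × 10^9

709000000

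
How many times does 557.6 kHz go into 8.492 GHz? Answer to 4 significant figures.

(8.492 × 10^9) / (557.6 × 10^3) = 0.01523 × 10^6

15230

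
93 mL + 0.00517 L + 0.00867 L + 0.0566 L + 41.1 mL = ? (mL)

In mL:
  93 mL → 93
  0.00517 L = 0.00517e3 mL = 5.17
  0.00867 L = 0.00867e3 mL = 8.67
  0.0566 L = 0.0566e3 mL = 56.6
  41.1 mL → 41.1
Sum: 93 + 5.17 + 8.67 + 56.6 + 41.1 = 204.54

204.54 mL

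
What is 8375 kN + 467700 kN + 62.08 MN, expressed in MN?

In MN:
  8375 kN = 8375e-3 MN = 8.375
  467700 kN = 467700e-3 MN = 467.7
  62.08 MN → 62.08
Sum: 8.375 + 467.7 + 62.08 = 538.155

538.155 MN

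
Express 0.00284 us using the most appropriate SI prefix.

= 2.84 × 10⁻⁹ s; 10⁻⁹ is nano.

2.84 ns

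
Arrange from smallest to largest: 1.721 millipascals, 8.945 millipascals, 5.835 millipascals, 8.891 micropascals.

8.891 micropascals < 1.721 millipascals < 5.835 millipascals < 8.945 millipascals

1.721 millipascals = 0.001721 pascals
8.945 millipascals = 0.008945 pascals
5.835 millipascals = 0.005835 pascals
8.891 micropascals = 0.000008891 pascals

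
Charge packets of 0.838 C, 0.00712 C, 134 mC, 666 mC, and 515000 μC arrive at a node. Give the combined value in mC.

In mC:
  0.838 C = 0.838 × 10^3 mC = 838
  0.00712 C = 0.00712 × 10^3 mC = 7.12
  134 mC → 134
  666 mC → 666
  515000 μC = 515000 × 10^-3 mC = 515
Sum: 838 + 7.12 + 134 + 666 + 515 = 2160.12

2160.12 mC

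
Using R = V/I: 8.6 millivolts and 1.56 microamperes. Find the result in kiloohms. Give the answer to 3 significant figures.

(8.6 × 10^-3) / (1.56 × 10^-6) = 5.5128 × 10^3 Ω

5.51 kiloohms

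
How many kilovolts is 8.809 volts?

0.008809 kilovolts

(no prefix) = 1e0, kilo = 1e3; factor is 1e-3.
8.809 × 1e-3 = 0.008809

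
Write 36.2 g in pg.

(no prefix) = 10⁰, pico = 10⁻¹²; factor is 10¹².
36.2 × 10¹² = 36200000000000

36200000000000 pg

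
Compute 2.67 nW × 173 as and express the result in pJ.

0.00000000000046191 pJ

2.67e-9 × 173e-18 = 461.91e-27 J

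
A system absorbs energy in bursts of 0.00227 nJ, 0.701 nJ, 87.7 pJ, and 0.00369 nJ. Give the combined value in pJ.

794.66 pJ

In pJ:
  0.00227 nJ = 0.00227 × 10^3 pJ = 2.27
  0.701 nJ = 0.701 × 10^3 pJ = 701
  87.7 pJ → 87.7
  0.00369 nJ = 0.00369 × 10^3 pJ = 3.69
Sum: 2.27 + 701 + 87.7 + 3.69 = 794.66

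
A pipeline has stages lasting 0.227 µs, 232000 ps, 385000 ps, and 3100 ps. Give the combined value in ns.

In ns:
  0.227 µs = 0.227e3 ns = 227
  232000 ps = 232000e-3 ns = 232
  385000 ps = 385000e-3 ns = 385
  3100 ps = 3100e-3 ns = 3.1
Sum: 227 + 232 + 385 + 3.1 = 847.1

847.1 ns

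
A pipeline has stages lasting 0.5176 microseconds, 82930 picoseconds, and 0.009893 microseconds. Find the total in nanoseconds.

610.423 nanoseconds

In nanoseconds:
  0.5176 microseconds = 0.5176 × 10³ nanoseconds = 517.6
  82930 picoseconds = 82930 × 10⁻³ nanoseconds = 82.93
  0.009893 microseconds = 0.009893 × 10³ nanoseconds = 9.893
Sum: 517.6 + 82.93 + 9.893 = 610.423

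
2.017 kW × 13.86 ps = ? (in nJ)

27.95562 nJ

2.017 × 10^3 × 13.86 × 10^-12 = 27.95562 × 10^-9 J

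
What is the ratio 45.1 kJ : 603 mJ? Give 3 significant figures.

(45.1 × 10^3) / (603 × 10^-3) = 0.07479 × 10^6

74800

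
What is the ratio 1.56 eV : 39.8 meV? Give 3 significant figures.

39.2

(1.56) / (39.8 × 10^-3) = 0.0392 × 10^3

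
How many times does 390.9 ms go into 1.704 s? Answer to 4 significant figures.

4.359

(1.704) / (390.9 × 10⁻³) = 0.0043592 × 10³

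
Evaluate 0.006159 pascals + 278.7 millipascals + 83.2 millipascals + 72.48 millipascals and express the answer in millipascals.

In millipascals:
  0.006159 pascals = 0.006159e3 millipascals = 6.159
  278.7 millipascals → 278.7
  83.2 millipascals → 83.2
  72.48 millipascals → 72.48
Sum: 6.159 + 278.7 + 83.2 + 72.48 = 440.539

440.539 millipascals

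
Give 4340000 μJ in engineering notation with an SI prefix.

= 4.34 J; mantissa already in [1, 1000).

4.34 J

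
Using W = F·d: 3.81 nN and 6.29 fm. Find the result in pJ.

3.81 × 10^-9 × 6.29 × 10^-15 = 23.9649 × 10^-24 J

0.0000000000239649 pJ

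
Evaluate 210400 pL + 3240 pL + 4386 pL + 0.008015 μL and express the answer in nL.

226.041 nL

In nL:
  210400 pL = 210400 × 10^-3 nL = 210.4
  3240 pL = 3240 × 10^-3 nL = 3.24
  4386 pL = 4386 × 10^-3 nL = 4.386
  0.008015 μL = 0.008015 × 10^3 nL = 8.015
Sum: 210.4 + 3.24 + 4.386 + 8.015 = 226.041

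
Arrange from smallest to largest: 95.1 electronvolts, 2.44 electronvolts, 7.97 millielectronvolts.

95.1 electronvolts = 95.1 electronvolts
2.44 electronvolts = 2.44 electronvolts
7.97 millielectronvolts = 0.00797 electronvolts

7.97 millielectronvolts < 2.44 electronvolts < 95.1 electronvolts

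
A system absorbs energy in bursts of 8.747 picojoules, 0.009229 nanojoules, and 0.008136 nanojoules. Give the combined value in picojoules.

26.112 picojoules

In picojoules:
  8.747 picojoules → 8.747
  0.009229 nanojoules = 0.009229 × 10³ picojoules = 9.229
  0.008136 nanojoules = 0.008136 × 10³ picojoules = 8.136
Sum: 8.747 + 9.229 + 8.136 = 26.112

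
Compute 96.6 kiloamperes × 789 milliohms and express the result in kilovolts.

96.6 × 10³ × 789 × 10⁻³ = 76217.4 V

76.2174 kilovolts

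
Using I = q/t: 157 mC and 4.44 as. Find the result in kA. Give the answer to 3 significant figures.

35400000000000 kA

(157 × 10^-3) / (4.44 × 10^-18) = 35.36 × 10^15 A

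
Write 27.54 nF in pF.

27540 pF

nano = 1e-9, pico = 1e-12; factor is 1e3.
27.54 × 1e3 = 27540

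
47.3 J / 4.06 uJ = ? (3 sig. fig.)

11700000

(47.3) / (4.06 × 10⁻⁶) = 11.65 × 10⁶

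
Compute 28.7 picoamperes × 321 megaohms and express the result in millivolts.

9.2127 millivolts

28.7e-12 × 321e6 = 9212.7e-6 V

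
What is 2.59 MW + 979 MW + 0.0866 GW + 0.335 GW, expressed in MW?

1403.19 MW

In MW:
  2.59 MW → 2.59
  979 MW → 979
  0.0866 GW = 0.0866 × 10^3 MW = 86.6
  0.335 GW = 0.335 × 10^3 MW = 335
Sum: 2.59 + 979 + 86.6 + 335 = 1403.19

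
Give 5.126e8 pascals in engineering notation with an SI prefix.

= 512.6e6 pascals; 1e6 is mega.

512.6 megapascals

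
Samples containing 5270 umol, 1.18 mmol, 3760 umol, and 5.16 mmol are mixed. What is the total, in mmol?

15.37 mmol

In mmol:
  5270 umol = 5270 × 10^-3 mmol = 5.27
  1.18 mmol → 1.18
  3760 umol = 3760 × 10^-3 mmol = 3.76
  5.16 mmol → 5.16
Sum: 5.27 + 1.18 + 3.76 + 5.16 = 15.37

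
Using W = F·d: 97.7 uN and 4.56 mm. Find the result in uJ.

97.7e-6 × 4.56e-3 = 445.512e-9 J

0.445512 uJ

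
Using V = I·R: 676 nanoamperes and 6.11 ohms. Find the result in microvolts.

676 × 10⁻⁹ × 6.11 = 4130.36 × 10⁻⁹ V

4.13036 microvolts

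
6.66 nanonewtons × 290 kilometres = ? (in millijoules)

6.66 × 10⁻⁹ × 290 × 10³ = 1931.4 × 10⁻⁶ J

1.9314 millijoules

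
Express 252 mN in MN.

milli = 10⁻³, mega = 10⁶; factor is 10⁻⁹.
252 × 10⁻⁹ = 0.000000252

0.000000252 MN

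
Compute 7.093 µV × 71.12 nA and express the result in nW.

7.093e-6 × 71.12e-9 = 504.45416e-15 W

0.00050445416 nW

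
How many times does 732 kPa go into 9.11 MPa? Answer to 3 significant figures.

(9.11 × 10⁶) / (732 × 10³) = 0.01245 × 10³

12.4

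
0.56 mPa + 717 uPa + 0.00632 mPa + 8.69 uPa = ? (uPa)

1292.01 uPa

In uPa:
  0.56 mPa = 0.56 × 10^3 uPa = 560
  717 uPa → 717
  0.00632 mPa = 0.00632 × 10^3 uPa = 6.32
  8.69 uPa → 8.69
Sum: 560 + 717 + 6.32 + 8.69 = 1292.01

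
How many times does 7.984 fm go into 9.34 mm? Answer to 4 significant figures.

1170000000000

(9.34 × 10^-3) / (7.984 × 10^-15) = 1.1698 × 10^12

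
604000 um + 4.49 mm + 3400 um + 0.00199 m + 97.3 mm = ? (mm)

In mm:
  604000 um = 604000e-3 mm = 604
  4.49 mm → 4.49
  3400 um = 3400e-3 mm = 3.4
  0.00199 m = 0.00199e3 mm = 1.99
  97.3 mm → 97.3
Sum: 604 + 4.49 + 3.4 + 1.99 + 97.3 = 711.18

711.18 mm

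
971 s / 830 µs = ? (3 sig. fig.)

(971) / (830 × 10^-6) = 1.17 × 10^6

1170000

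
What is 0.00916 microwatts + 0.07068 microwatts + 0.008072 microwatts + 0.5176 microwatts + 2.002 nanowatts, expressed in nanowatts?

607.514 nanowatts

In nanowatts:
  0.00916 microwatts = 0.00916e3 nanowatts = 9.16
  0.07068 microwatts = 0.07068e3 nanowatts = 70.68
  0.008072 microwatts = 0.008072e3 nanowatts = 8.072
  0.5176 microwatts = 0.5176e3 nanowatts = 517.6
  2.002 nanowatts → 2.002
Sum: 9.16 + 70.68 + 8.072 + 517.6 + 2.002 = 607.514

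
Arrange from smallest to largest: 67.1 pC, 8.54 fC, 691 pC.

8.54 fC < 67.1 pC < 691 pC

67.1 pC = 0.0000000000671 C
8.54 fC = 0.00000000000000854 C
691 pC = 0.000000000691 C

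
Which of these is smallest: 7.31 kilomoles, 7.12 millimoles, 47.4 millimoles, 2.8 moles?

7.12 millimoles

7.31 kilomoles = 7310 moles
7.12 millimoles = 0.00712 moles
47.4 millimoles = 0.0474 moles
2.8 moles = 2.8 moles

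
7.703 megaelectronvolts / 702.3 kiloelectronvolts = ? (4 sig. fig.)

(7.703 × 10^6) / (702.3 × 10^3) = 0.010968 × 10^3

10.97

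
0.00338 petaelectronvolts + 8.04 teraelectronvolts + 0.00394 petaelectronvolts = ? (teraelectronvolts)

15.36 teraelectronvolts

In teraelectronvolts:
  0.00338 petaelectronvolts = 0.00338e3 teraelectronvolts = 3.38
  8.04 teraelectronvolts → 8.04
  0.00394 petaelectronvolts = 0.00394e3 teraelectronvolts = 3.94
Sum: 3.38 + 8.04 + 3.94 = 15.36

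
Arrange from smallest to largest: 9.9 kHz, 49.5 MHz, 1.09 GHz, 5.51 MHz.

9.9 kHz < 5.51 MHz < 49.5 MHz < 1.09 GHz

9.9 kHz = 9900 Hz
49.5 MHz = 49500000 Hz
1.09 GHz = 1090000000 Hz
5.51 MHz = 5510000 Hz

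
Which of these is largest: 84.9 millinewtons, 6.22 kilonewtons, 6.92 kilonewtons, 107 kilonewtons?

107 kilonewtons

84.9 millinewtons = 0.0849 newtons
6.22 kilonewtons = 6220 newtons
6.92 kilonewtons = 6920 newtons
107 kilonewtons = 107000 newtons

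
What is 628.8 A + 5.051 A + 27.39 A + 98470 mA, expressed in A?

759.711 A

In A:
  628.8 A → 628.8
  5.051 A → 5.051
  27.39 A → 27.39
  98470 mA = 98470 × 10⁻³ A = 98.47
Sum: 628.8 + 5.051 + 27.39 + 98.47 = 759.711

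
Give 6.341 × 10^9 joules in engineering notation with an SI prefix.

= 6.341 × 10^9 joules; 10^9 is giga.

6.341 gigajoules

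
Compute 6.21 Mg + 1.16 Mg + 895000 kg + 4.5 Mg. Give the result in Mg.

In Mg:
  6.21 Mg → 6.21
  1.16 Mg → 1.16
  895000 kg = 895000e-3 Mg = 895
  4.5 Mg → 4.5
Sum: 6.21 + 1.16 + 895 + 4.5 = 906.87

906.87 Mg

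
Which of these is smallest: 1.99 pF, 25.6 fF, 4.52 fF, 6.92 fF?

4.52 fF

1.99 pF = 0.00000000000199 F
25.6 fF = 0.0000000000000256 F
4.52 fF = 0.00000000000000452 F
6.92 fF = 0.00000000000000692 F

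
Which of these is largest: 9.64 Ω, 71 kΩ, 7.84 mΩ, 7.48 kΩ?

9.64 Ω = 9.64 Ω
71 kΩ = 71000 Ω
7.84 mΩ = 0.00784 Ω
7.48 kΩ = 7480 Ω

71 kΩ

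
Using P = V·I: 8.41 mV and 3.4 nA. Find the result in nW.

0.028594 nW

8.41 × 10⁻³ × 3.4 × 10⁻⁹ = 28.594 × 10⁻¹² W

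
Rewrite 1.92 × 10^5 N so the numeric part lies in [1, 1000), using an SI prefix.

= 192 × 10^3 N; 10^3 is kilo.

192 kN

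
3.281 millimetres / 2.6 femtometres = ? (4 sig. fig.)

1262000000000

(3.281 × 10⁻³) / (2.6 × 10⁻¹⁵) = 1.2619 × 10¹²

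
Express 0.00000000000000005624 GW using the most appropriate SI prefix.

56.24 nW

= 56.24 × 10^-9 W; 10^-9 is nano.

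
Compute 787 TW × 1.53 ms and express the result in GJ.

787 × 10^12 × 1.53 × 10^-3 = 1204.11 × 10^9 J

1204.11 GJ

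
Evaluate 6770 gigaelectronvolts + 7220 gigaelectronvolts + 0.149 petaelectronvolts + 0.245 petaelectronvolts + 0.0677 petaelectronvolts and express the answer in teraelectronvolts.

In teraelectronvolts:
  6770 gigaelectronvolts = 6770 × 10⁻³ teraelectronvolts = 6.77
  7220 gigaelectronvolts = 7220 × 10⁻³ teraelectronvolts = 7.22
  0.149 petaelectronvolts = 0.149 × 10³ teraelectronvolts = 149
  0.245 petaelectronvolts = 0.245 × 10³ teraelectronvolts = 245
  0.0677 petaelectronvolts = 0.0677 × 10³ teraelectronvolts = 67.7
Sum: 6.77 + 7.22 + 149 + 245 + 67.7 = 475.69

475.69 teraelectronvolts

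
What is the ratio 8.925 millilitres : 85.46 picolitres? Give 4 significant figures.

(8.925e-3) / (85.46e-12) = 0.10443e9

104400000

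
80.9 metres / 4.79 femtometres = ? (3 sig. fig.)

(80.9) / (4.79e-15) = 16.89e15

16900000000000000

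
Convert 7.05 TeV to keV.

7050000000 keV

tera = 10^12, kilo = 10^3; factor is 10^9.
7.05 × 10^9 = 7050000000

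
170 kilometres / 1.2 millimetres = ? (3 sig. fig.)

142000000

(170e3) / (1.2e-3) = 141.7e6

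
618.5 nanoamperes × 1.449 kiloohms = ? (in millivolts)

0.8962065 millivolts

618.5 × 10⁻⁹ × 1.449 × 10³ = 896.2065 × 10⁻⁶ V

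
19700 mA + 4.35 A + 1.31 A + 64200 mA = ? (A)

89.56 A

In A:
  19700 mA = 19700 × 10⁻³ A = 19.7
  4.35 A → 4.35
  1.31 A → 1.31
  64200 mA = 64200 × 10⁻³ A = 64.2
Sum: 19.7 + 4.35 + 1.31 + 64.2 = 89.56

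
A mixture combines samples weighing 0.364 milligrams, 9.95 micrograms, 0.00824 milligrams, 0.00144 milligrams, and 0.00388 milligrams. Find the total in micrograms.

387.51 micrograms

In micrograms:
  0.364 milligrams = 0.364e3 micrograms = 364
  9.95 micrograms → 9.95
  0.00824 milligrams = 0.00824e3 micrograms = 8.24
  0.00144 milligrams = 0.00144e3 micrograms = 1.44
  0.00388 milligrams = 0.00388e3 micrograms = 3.88
Sum: 364 + 9.95 + 8.24 + 1.44 + 3.88 = 387.51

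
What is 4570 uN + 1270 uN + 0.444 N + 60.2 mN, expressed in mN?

In mN:
  4570 uN = 4570 × 10^-3 mN = 4.57
  1270 uN = 1270 × 10^-3 mN = 1.27
  0.444 N = 0.444 × 10^3 mN = 444
  60.2 mN → 60.2
Sum: 4.57 + 1.27 + 444 + 60.2 = 510.04

510.04 mN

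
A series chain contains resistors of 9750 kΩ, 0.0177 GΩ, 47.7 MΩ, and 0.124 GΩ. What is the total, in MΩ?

199.15 MΩ

In MΩ:
  9750 kΩ = 9750e-3 MΩ = 9.75
  0.0177 GΩ = 0.0177e3 MΩ = 17.7
  47.7 MΩ → 47.7
  0.124 GΩ = 0.124e3 MΩ = 124
Sum: 9.75 + 17.7 + 47.7 + 124 = 199.15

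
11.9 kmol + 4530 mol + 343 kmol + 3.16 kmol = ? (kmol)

In kmol:
  11.9 kmol → 11.9
  4530 mol = 4530 × 10^-3 kmol = 4.53
  343 kmol → 343
  3.16 kmol → 3.16
Sum: 11.9 + 4.53 + 343 + 3.16 = 362.59

362.59 kmol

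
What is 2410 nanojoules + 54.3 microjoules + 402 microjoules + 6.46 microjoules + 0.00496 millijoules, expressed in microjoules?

In microjoules:
  2410 nanojoules = 2410 × 10⁻³ microjoules = 2.41
  54.3 microjoules → 54.3
  402 microjoules → 402
  6.46 microjoules → 6.46
  0.00496 millijoules = 0.00496 × 10³ microjoules = 4.96
Sum: 2.41 + 54.3 + 402 + 6.46 + 4.96 = 470.13

470.13 microjoules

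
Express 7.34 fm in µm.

femto = 10^-15, micro = 10^-6; factor is 10^-9.
7.34 × 10^-9 = 0.00000000734

0.00000000734 µm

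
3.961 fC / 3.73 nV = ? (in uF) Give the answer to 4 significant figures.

1.062 uF

(3.961 × 10^-15) / (3.73 × 10^-9) = 1.06193 × 10^-6 F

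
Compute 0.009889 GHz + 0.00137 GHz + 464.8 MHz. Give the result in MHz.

476.059 MHz

In MHz:
  0.009889 GHz = 0.009889 × 10³ MHz = 9.889
  0.00137 GHz = 0.00137 × 10³ MHz = 1.37
  464.8 MHz → 464.8
Sum: 9.889 + 1.37 + 464.8 = 476.059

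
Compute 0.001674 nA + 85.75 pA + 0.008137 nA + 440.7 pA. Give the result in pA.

536.261 pA

In pA:
  0.001674 nA = 0.001674e3 pA = 1.674
  85.75 pA → 85.75
  0.008137 nA = 0.008137e3 pA = 8.137
  440.7 pA → 440.7
Sum: 1.674 + 85.75 + 8.137 + 440.7 = 536.261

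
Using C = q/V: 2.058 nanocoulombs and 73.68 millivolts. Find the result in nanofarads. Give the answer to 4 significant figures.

27.93 nanofarads

(2.058 × 10⁻⁹) / (73.68 × 10⁻³) = 0.0279316 × 10⁻⁶ F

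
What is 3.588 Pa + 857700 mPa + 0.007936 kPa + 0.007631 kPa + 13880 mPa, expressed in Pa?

In Pa:
  3.588 Pa → 3.588
  857700 mPa = 857700 × 10^-3 Pa = 857.7
  0.007936 kPa = 0.007936 × 10^3 Pa = 7.936
  0.007631 kPa = 0.007631 × 10^3 Pa = 7.631
  13880 mPa = 13880 × 10^-3 Pa = 13.88
Sum: 3.588 + 857.7 + 7.936 + 7.631 + 13.88 = 890.735

890.735 Pa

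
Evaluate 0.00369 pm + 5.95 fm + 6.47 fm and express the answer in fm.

16.11 fm

In fm:
  0.00369 pm = 0.00369e3 fm = 3.69
  5.95 fm → 5.95
  6.47 fm → 6.47
Sum: 3.69 + 5.95 + 6.47 = 16.11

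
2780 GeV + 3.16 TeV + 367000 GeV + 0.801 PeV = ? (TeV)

In TeV:
  2780 GeV = 2780 × 10⁻³ TeV = 2.78
  3.16 TeV → 3.16
  367000 GeV = 367000 × 10⁻³ TeV = 367
  0.801 PeV = 0.801 × 10³ TeV = 801
Sum: 2.78 + 3.16 + 367 + 801 = 1173.94

1173.94 TeV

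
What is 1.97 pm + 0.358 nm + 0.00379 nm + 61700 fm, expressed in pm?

425.46 pm

In pm:
  1.97 pm → 1.97
  0.358 nm = 0.358 × 10^3 pm = 358
  0.00379 nm = 0.00379 × 10^3 pm = 3.79
  61700 fm = 61700 × 10^-3 pm = 61.7
Sum: 1.97 + 358 + 3.79 + 61.7 = 425.46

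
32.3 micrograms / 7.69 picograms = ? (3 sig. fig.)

(32.3 × 10^-6) / (7.69 × 10^-12) = 4.2 × 10^6

4200000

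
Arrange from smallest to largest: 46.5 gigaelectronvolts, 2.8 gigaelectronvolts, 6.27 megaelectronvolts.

46.5 gigaelectronvolts = 46500000000 electronvolts
2.8 gigaelectronvolts = 2800000000 electronvolts
6.27 megaelectronvolts = 6270000 electronvolts

6.27 megaelectronvolts < 2.8 gigaelectronvolts < 46.5 gigaelectronvolts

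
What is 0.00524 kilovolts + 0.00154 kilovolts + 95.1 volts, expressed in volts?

101.88 volts

In volts:
  0.00524 kilovolts = 0.00524 × 10^3 volts = 5.24
  0.00154 kilovolts = 0.00154 × 10^3 volts = 1.54
  95.1 volts → 95.1
Sum: 5.24 + 1.54 + 95.1 = 101.88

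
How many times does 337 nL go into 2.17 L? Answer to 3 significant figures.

6440000

(2.17) / (337 × 10^-9) = 0.006439 × 10^9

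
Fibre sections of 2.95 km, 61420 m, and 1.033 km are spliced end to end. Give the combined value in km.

65.403 km

In km:
  2.95 km → 2.95
  61420 m = 61420e-3 km = 61.42
  1.033 km → 1.033
Sum: 2.95 + 61.42 + 1.033 = 65.403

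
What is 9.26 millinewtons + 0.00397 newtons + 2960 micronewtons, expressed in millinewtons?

In millinewtons:
  9.26 millinewtons → 9.26
  0.00397 newtons = 0.00397 × 10³ millinewtons = 3.97
  2960 micronewtons = 2960 × 10⁻³ millinewtons = 2.96
Sum: 9.26 + 3.97 + 2.96 = 16.19

16.19 millinewtons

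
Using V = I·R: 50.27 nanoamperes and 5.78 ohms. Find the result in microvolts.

50.27e-9 × 5.78 = 290.5606e-9 V

0.2905606 microvolts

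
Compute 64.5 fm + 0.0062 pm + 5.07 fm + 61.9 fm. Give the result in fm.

In fm:
  64.5 fm → 64.5
  0.0062 pm = 0.0062 × 10³ fm = 6.2
  5.07 fm → 5.07
  61.9 fm → 61.9
Sum: 64.5 + 6.2 + 5.07 + 61.9 = 137.67

137.67 fm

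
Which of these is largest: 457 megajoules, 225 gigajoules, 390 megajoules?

457 megajoules = 457000000 joules
225 gigajoules = 225000000000 joules
390 megajoules = 390000000 joules

225 gigajoules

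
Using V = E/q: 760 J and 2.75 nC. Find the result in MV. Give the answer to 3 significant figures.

276000 MV

(760) / (2.75 × 10⁻⁹) = 276.36 × 10⁹ V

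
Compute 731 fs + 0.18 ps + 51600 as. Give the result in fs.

962.6 fs

In fs:
  731 fs → 731
  0.18 ps = 0.18 × 10³ fs = 180
  51600 as = 51600 × 10⁻³ fs = 51.6
Sum: 731 + 180 + 51.6 = 962.6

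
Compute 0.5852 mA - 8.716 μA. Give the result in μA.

576.484 μA

In μA:
  0.5852 mA = 0.5852 × 10³ μA = 585.2
  8.716 μA → 8.716
Difference: 585.2 - 8.716 = 576.484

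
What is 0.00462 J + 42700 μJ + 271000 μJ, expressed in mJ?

In mJ:
  0.00462 J = 0.00462 × 10³ mJ = 4.62
  42700 μJ = 42700 × 10⁻³ mJ = 42.7
  271000 μJ = 271000 × 10⁻³ mJ = 271
Sum: 4.62 + 42.7 + 271 = 318.32

318.32 mJ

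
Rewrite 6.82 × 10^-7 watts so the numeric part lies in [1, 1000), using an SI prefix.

= 682 × 10^-9 watts; 10^-9 is nano.

682 nanowatts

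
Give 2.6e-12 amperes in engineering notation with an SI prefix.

= 2.6e-12 amperes; 1e-12 is pico.

2.6 picoamperes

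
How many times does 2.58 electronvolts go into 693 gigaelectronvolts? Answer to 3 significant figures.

(693e9) / (2.58) = 268.6e9

269000000000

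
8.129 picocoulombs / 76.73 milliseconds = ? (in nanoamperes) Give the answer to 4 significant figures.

(8.129 × 10^-12) / (76.73 × 10^-3) = 0.105943 × 10^-9 A

0.1059 nanoamperes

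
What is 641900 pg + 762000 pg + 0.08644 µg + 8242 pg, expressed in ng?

In ng:
  641900 pg = 641900e-3 ng = 641.9
  762000 pg = 762000e-3 ng = 762
  0.08644 µg = 0.08644e3 ng = 86.44
  8242 pg = 8242e-3 ng = 8.242
Sum: 641.9 + 762 + 86.44 + 8.242 = 1498.582

1498.582 ng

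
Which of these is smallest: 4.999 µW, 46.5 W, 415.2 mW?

4.999 µW = 0.000004999 W
46.5 W = 46.5 W
415.2 mW = 0.4152 W

4.999 µW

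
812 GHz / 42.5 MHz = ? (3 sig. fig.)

19100

(812 × 10^9) / (42.5 × 10^6) = 19.11 × 10^3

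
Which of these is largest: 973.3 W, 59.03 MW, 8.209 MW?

973.3 W = 973.3 W
59.03 MW = 59030000 W
8.209 MW = 8209000 W

59.03 MW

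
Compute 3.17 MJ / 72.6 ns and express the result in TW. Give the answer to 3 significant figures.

(3.17 × 10⁶) / (72.6 × 10⁻⁹) = 0.043664 × 10¹⁵ W

43.7 TW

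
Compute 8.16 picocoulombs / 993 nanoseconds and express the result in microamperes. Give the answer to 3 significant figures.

(8.16e-12) / (993e-9) = 0.0082175e-3 A

8.22 microamperes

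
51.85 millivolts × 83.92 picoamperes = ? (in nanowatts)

51.85e-3 × 83.92e-12 = 4351.252e-15 W

0.004351252 nanowatts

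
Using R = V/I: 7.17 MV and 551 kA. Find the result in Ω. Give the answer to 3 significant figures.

13.0 Ω

(7.17 × 10⁶) / (551 × 10³) = 0.013013 × 10³ Ω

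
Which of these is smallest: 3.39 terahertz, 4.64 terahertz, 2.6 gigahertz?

2.6 gigahertz

3.39 terahertz = 3390000000000 hertz
4.64 terahertz = 4640000000000 hertz
2.6 gigahertz = 2600000000 hertz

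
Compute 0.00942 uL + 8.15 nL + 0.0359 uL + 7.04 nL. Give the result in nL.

60.51 nL

In nL:
  0.00942 uL = 0.00942 × 10^3 nL = 9.42
  8.15 nL → 8.15
  0.0359 uL = 0.0359 × 10^3 nL = 35.9
  7.04 nL → 7.04
Sum: 9.42 + 8.15 + 35.9 + 7.04 = 60.51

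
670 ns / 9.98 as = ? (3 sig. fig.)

67100000000

(670 × 10^-9) / (9.98 × 10^-18) = 67.13 × 10^9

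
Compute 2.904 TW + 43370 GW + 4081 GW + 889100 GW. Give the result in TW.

939.455 TW

In TW:
  2.904 TW → 2.904
  43370 GW = 43370 × 10^-3 TW = 43.37
  4081 GW = 4081 × 10^-3 TW = 4.081
  889100 GW = 889100 × 10^-3 TW = 889.1
Sum: 2.904 + 43.37 + 4.081 + 889.1 = 939.455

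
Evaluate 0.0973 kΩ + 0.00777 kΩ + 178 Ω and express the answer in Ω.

In Ω:
  0.0973 kΩ = 0.0973 × 10³ Ω = 97.3
  0.00777 kΩ = 0.00777 × 10³ Ω = 7.77
  178 Ω → 178
Sum: 97.3 + 7.77 + 178 = 283.07

283.07 Ω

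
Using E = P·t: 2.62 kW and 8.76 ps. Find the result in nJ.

22.9512 nJ

2.62e3 × 8.76e-12 = 22.9512e-9 J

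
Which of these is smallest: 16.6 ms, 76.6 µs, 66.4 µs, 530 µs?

16.6 ms = 0.0166 s
76.6 µs = 0.0000766 s
66.4 µs = 0.0000664 s
530 µs = 0.00053 s

66.4 µs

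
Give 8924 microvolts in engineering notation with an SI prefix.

= 8.924e-3 volts; 1e-3 is milli.

8.924 millivolts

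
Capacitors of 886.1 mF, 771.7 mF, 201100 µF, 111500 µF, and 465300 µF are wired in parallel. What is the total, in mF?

2435.7 mF

In mF:
  886.1 mF → 886.1
  771.7 mF → 771.7
  201100 µF = 201100 × 10^-3 mF = 201.1
  111500 µF = 111500 × 10^-3 mF = 111.5
  465300 µF = 465300 × 10^-3 mF = 465.3
Sum: 886.1 + 771.7 + 201.1 + 111.5 + 465.3 = 2435.7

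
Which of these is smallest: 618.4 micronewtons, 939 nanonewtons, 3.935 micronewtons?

939 nanonewtons

618.4 micronewtons = 0.0006184 newtons
939 nanonewtons = 0.000000939 newtons
3.935 micronewtons = 0.000003935 newtons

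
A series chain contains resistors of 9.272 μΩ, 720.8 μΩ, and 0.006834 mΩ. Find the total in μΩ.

736.906 μΩ

In μΩ:
  9.272 μΩ → 9.272
  720.8 μΩ → 720.8
  0.006834 mΩ = 0.006834e3 μΩ = 6.834
Sum: 9.272 + 720.8 + 6.834 = 736.906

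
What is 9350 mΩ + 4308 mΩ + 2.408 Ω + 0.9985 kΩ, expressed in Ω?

In Ω:
  9350 mΩ = 9350e-3 Ω = 9.35
  4308 mΩ = 4308e-3 Ω = 4.308
  2.408 Ω → 2.408
  0.9985 kΩ = 0.9985e3 Ω = 998.5
Sum: 9.35 + 4.308 + 2.408 + 998.5 = 1014.566

1014.566 Ω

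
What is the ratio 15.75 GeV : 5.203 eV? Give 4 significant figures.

(15.75 × 10⁹) / (5.203) = 3.0271 × 10⁹

3027000000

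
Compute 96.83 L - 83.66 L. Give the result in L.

In L:
  96.83 L → 96.83
  83.66 L → 83.66
Difference: 96.83 - 83.66 = 13.17

13.17 L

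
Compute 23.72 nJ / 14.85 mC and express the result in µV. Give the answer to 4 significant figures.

(23.72e-9) / (14.85e-3) = 1.59731e-6 V

1.597 µV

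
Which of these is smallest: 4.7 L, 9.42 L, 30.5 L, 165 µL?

4.7 L = 4.7 L
9.42 L = 9.42 L
30.5 L = 30.5 L
165 µL = 0.000165 L

165 µL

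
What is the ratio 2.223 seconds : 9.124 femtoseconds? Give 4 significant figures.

243600000000000

(2.223) / (9.124e-15) = 0.24364e15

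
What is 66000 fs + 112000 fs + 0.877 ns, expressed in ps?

In ps:
  66000 fs = 66000 × 10⁻³ ps = 66
  112000 fs = 112000 × 10⁻³ ps = 112
  0.877 ns = 0.877 × 10³ ps = 877
Sum: 66 + 112 + 877 = 1055

1055 ps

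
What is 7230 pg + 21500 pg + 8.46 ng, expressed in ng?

37.19 ng

In ng:
  7230 pg = 7230 × 10^-3 ng = 7.23
  21500 pg = 21500 × 10^-3 ng = 21.5
  8.46 ng → 8.46
Sum: 7.23 + 21.5 + 8.46 = 37.19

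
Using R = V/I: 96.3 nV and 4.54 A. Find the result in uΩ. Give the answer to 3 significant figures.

(96.3 × 10^-9) / (4.54) = 21.211 × 10^-9 Ω

0.0212 uΩ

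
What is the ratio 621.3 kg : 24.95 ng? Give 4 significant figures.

(621.3e3) / (24.95e-9) = 24.902e12

24900000000000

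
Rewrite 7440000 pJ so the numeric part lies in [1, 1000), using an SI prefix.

= 7.44 × 10⁻⁶ J; 10⁻⁶ is micro.

7.44 uJ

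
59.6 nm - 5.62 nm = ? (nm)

In nm:
  59.6 nm → 59.6
  5.62 nm → 5.62
Difference: 59.6 - 5.62 = 53.98

53.98 nm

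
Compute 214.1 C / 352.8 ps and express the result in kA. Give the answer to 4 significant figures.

(214.1) / (352.8 × 10⁻¹²) = 0.606859 × 10¹² A

606900000 kA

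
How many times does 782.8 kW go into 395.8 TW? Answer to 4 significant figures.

505600000

(395.8 × 10¹²) / (782.8 × 10³) = 0.50562 × 10⁹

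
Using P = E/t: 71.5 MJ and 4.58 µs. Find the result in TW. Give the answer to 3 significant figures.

(71.5 × 10^6) / (4.58 × 10^-6) = 15.611 × 10^12 W

15.6 TW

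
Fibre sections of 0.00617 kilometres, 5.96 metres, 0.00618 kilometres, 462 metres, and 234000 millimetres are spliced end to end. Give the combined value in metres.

In metres:
  0.00617 kilometres = 0.00617 × 10³ metres = 6.17
  5.96 metres → 5.96
  0.00618 kilometres = 0.00618 × 10³ metres = 6.18
  462 metres → 462
  234000 millimetres = 234000 × 10⁻³ metres = 234
Sum: 6.17 + 5.96 + 6.18 + 462 + 234 = 714.31

714.31 metres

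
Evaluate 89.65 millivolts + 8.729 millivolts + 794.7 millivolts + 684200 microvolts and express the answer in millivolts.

1577.279 millivolts

In millivolts:
  89.65 millivolts → 89.65
  8.729 millivolts → 8.729
  794.7 millivolts → 794.7
  684200 microvolts = 684200 × 10⁻³ millivolts = 684.2
Sum: 89.65 + 8.729 + 794.7 + 684.2 = 1577.279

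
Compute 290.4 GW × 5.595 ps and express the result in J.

1.624788 J

290.4 × 10^9 × 5.595 × 10^-12 = 1624.788 × 10^-3 J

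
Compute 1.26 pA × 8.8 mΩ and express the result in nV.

0.000011088 nV

1.26 × 10^-12 × 8.8 × 10^-3 = 11.088 × 10^-15 V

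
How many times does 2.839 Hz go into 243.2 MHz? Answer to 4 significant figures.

85660000

(243.2 × 10⁶) / (2.839) = 85.664 × 10⁶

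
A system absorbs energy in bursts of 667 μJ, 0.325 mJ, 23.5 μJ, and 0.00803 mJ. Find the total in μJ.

1023.53 μJ

In μJ:
  667 μJ → 667
  0.325 mJ = 0.325 × 10^3 μJ = 325
  23.5 μJ → 23.5
  0.00803 mJ = 0.00803 × 10^3 μJ = 8.03
Sum: 667 + 325 + 23.5 + 8.03 = 1023.53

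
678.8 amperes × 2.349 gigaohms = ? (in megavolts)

678.8 × 2.349 × 10^9 = 1594.5012 × 10^9 V

1594501.2 megavolts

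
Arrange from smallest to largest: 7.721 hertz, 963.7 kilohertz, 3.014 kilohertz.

7.721 hertz = 7.721 hertz
963.7 kilohertz = 963700 hertz
3.014 kilohertz = 3014 hertz

7.721 hertz < 3.014 kilohertz < 963.7 kilohertz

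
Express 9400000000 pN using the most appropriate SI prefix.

= 9.4 × 10^-3 N; 10^-3 is milli.

9.4 mN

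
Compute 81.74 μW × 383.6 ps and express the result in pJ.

81.74 × 10^-6 × 383.6 × 10^-12 = 31355.464 × 10^-18 J

0.031355464 pJ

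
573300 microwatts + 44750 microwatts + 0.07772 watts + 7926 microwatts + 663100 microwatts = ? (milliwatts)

In milliwatts:
  573300 microwatts = 573300 × 10⁻³ milliwatts = 573.3
  44750 microwatts = 44750 × 10⁻³ milliwatts = 44.75
  0.07772 watts = 0.07772 × 10³ milliwatts = 77.72
  7926 microwatts = 7926 × 10⁻³ milliwatts = 7.926
  663100 microwatts = 663100 × 10⁻³ milliwatts = 663.1
Sum: 573.3 + 44.75 + 77.72 + 7.926 + 663.1 = 1366.796

1366.796 milliwatts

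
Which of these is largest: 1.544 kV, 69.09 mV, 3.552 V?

1.544 kV = 1544 V
69.09 mV = 0.06909 V
3.552 V = 3.552 V

1.544 kV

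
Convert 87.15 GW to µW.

giga = 1e9, micro = 1e-6; factor is 1e15.
87.15 × 1e15 = 87150000000000000

87150000000000000 µW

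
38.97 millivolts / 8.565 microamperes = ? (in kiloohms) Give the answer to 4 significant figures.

(38.97 × 10^-3) / (8.565 × 10^-6) = 4.54991 × 10^3 Ω

4.550 kiloohms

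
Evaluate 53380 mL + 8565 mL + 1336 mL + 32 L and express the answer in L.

95.281 L

In L:
  53380 mL = 53380 × 10⁻³ L = 53.38
  8565 mL = 8565 × 10⁻³ L = 8.565
  1336 mL = 1336 × 10⁻³ L = 1.336
  32 L → 32
Sum: 53.38 + 8.565 + 1.336 + 32 = 95.281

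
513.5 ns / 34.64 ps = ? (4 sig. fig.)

(513.5e-9) / (34.64e-12) = 14.824e3

14820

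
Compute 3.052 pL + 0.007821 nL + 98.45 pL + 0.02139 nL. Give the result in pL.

In pL:
  3.052 pL → 3.052
  0.007821 nL = 0.007821e3 pL = 7.821
  98.45 pL → 98.45
  0.02139 nL = 0.02139e3 pL = 21.39
Sum: 3.052 + 7.821 + 98.45 + 21.39 = 130.713

130.713 pL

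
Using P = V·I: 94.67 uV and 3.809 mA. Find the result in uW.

0.36059803 uW

94.67 × 10⁻⁶ × 3.809 × 10⁻³ = 360.59803 × 10⁻⁹ W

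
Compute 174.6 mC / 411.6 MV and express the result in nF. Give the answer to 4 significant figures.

0.4242 nF

(174.6e-3) / (411.6e6) = 0.424198e-9 F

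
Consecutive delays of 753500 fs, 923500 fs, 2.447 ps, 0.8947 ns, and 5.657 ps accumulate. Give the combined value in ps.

2579.804 ps

In ps:
  753500 fs = 753500e-3 ps = 753.5
  923500 fs = 923500e-3 ps = 923.5
  2.447 ps → 2.447
  0.8947 ns = 0.8947e3 ps = 894.7
  5.657 ps → 5.657
Sum: 753.5 + 923.5 + 2.447 + 894.7 + 5.657 = 2579.804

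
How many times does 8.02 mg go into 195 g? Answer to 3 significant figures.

(195) / (8.02 × 10⁻³) = 24.31 × 10³

24300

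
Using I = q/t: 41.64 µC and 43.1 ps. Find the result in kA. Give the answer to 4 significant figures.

(41.64 × 10^-6) / (43.1 × 10^-12) = 0.966125 × 10^6 A

966.1 kA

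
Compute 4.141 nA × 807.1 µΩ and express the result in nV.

4.141 × 10^-9 × 807.1 × 10^-6 = 3342.2011 × 10^-15 V

0.0033422011 nV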